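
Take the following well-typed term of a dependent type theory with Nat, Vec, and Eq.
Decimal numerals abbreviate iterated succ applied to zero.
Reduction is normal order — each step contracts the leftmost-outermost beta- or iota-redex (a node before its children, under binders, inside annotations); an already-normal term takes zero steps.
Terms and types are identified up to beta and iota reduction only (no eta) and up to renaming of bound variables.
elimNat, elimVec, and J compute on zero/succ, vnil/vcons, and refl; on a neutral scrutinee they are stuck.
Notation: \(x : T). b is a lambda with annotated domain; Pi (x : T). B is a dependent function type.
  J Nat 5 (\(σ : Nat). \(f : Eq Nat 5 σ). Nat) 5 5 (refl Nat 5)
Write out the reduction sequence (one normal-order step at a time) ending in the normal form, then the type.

reduction (normal order):
  J Nat 5 (\(σ : Nat). \(f : Eq Nat 5 σ). Nat) 5 5 (refl Nat 5)
  ~> 5
inferred type:
  Nat


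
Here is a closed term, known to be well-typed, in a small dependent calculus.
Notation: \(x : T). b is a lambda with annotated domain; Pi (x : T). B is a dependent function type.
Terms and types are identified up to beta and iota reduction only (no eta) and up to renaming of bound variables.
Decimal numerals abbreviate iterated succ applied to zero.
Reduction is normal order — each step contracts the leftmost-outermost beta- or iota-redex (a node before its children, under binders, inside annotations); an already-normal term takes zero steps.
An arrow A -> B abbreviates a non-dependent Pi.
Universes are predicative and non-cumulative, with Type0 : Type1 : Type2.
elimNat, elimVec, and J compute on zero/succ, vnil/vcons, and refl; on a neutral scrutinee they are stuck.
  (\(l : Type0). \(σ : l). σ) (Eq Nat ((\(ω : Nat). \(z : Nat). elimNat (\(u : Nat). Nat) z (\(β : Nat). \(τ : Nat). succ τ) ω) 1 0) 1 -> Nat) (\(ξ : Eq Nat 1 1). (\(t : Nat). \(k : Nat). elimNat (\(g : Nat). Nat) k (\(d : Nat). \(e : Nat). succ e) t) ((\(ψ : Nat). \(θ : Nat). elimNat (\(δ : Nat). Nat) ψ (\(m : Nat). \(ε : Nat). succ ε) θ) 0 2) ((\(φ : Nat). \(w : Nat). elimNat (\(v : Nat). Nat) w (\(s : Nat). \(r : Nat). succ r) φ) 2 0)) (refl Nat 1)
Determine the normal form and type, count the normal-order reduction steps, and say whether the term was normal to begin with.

resulting normal form:
  4
type:
  Nat
reduction steps (normal order): 30
started in normal form: no
first contracted redex: a beta-redex


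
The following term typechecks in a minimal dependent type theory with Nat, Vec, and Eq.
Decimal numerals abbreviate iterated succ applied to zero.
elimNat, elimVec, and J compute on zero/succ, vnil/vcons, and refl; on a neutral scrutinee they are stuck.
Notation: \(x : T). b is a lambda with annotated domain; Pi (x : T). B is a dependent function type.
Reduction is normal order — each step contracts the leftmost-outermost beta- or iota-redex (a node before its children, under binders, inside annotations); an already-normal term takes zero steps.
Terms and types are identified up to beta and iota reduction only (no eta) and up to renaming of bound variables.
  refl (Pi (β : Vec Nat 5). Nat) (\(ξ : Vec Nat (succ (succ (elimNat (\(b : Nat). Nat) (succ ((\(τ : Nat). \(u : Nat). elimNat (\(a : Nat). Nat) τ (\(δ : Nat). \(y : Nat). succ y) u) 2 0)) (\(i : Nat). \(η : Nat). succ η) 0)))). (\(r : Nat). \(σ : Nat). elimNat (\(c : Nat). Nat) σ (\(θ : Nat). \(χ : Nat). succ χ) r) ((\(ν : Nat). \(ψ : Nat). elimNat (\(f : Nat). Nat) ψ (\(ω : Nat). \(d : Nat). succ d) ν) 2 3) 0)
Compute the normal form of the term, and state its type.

reduced normal form:
  refl (Pi (β : Vec Nat 5). Nat) (\(ξ : Vec Nat 5). 5)
inferred type:
  Eq (Pi (β : Vec Nat 5). Nat) (\(ξ : Vec Nat 5). 5) (\(b : Vec Nat 5). 5)
observation: the leftmost-outermost redex is an elimNat iota-redex, and normalization takes 31 steps.


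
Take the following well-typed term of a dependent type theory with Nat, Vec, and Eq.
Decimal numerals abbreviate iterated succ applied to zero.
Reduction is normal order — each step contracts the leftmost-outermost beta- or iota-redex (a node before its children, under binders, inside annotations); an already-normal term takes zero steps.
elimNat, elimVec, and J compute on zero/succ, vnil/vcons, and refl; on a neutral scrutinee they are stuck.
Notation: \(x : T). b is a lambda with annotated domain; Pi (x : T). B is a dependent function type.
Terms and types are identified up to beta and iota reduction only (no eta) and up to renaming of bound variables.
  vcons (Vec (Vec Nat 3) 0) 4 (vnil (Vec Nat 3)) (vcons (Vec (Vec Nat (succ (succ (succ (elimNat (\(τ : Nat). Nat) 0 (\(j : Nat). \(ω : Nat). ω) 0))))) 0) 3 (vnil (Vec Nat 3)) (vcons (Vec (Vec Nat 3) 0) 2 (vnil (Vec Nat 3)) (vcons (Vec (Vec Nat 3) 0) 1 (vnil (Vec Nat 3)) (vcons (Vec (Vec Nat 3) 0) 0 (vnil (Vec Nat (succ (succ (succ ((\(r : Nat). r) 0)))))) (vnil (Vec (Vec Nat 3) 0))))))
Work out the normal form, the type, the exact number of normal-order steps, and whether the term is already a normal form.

reduced normal form:
  vcons (Vec (Vec Nat 3) 0) 4 (vnil (Vec Nat 3)) (vcons (Vec (Vec Nat 3) 0) 3 (vnil (Vec Nat 3)) (vcons (Vec (Vec Nat 3) 0) 2 (vnil (Vec Nat 3)) (vcons (Vec (Vec Nat 3) 0) 1 (vnil (Vec Nat 3)) (vcons (Vec (Vec Nat 3) 0) 0 (vnil (Vec Nat 3)) (vnil (Vec (Vec Nat 3) 0))))))
the term's type:
  Vec (Vec (Vec Nat 3) 0) 5
normal-order step count: 2
started in normal form: no
first redex: an elimNat iota-redex


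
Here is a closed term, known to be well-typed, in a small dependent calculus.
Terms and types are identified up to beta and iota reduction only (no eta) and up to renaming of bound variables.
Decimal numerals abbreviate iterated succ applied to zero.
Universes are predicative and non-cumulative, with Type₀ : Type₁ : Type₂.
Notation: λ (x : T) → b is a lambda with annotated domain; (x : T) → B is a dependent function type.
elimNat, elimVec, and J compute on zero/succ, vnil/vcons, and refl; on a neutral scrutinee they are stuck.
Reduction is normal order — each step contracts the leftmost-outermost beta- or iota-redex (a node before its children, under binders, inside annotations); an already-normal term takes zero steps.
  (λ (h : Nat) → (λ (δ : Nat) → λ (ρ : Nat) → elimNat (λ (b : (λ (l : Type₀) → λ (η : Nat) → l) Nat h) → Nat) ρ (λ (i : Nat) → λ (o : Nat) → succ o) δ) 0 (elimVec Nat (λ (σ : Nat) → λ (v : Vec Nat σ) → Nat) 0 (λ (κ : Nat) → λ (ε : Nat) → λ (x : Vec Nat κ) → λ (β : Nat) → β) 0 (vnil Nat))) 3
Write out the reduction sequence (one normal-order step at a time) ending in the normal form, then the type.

normal-order reduction:
  (λ (h : Nat) → (λ (δ : Nat) → λ (ρ : Nat) → elimNat (λ (b : (λ (l : Type₀) → λ (η : Nat) → l) Nat h) → Nat) ρ (λ (i : Nat) → λ (o : Nat) → succ o) δ) 0 (elimVec Nat (λ (σ : Nat) → λ (v : Vec Nat σ) → Nat) 0 (λ (κ : Nat) → λ (ε : Nat) → λ (x : Vec Nat κ) → λ (β : Nat) → β) 0 (vnil Nat))) 3
  ~> (λ (h : Nat) → λ (δ : Nat) → elimNat (λ (ρ : (λ (b : Type₀) → λ (l : Nat) → b) Nat 3) → Nat) δ (λ (η : Nat) → λ (i : Nat) → succ i) h) 0 (elimVec Nat (λ (o : Nat) → λ (σ : Vec Nat o) → Nat) 0 (λ (v : Nat) → λ (κ : Nat) → λ (ε : Vec Nat v) → λ (x : Nat) → x) 0 (vnil Nat))
  ~> (λ (h : Nat) → elimNat (λ (δ : (λ (ρ : Type₀) → λ (b : Nat) → ρ) Nat 3) → Nat) h (λ (l : Nat) → λ (η : Nat) → succ η) 0) (elimVec Nat (λ (i : Nat) → λ (o : Vec Nat i) → Nat) 0 (λ (σ : Nat) → λ (v : Nat) → λ (κ : Vec Nat σ) → λ (ε : Nat) → ε) 0 (vnil Nat))
  ~> elimNat (λ (h : (λ (δ : Type₀) → λ (ρ : Nat) → δ) Nat 3) → Nat) (elimVec Nat (λ (b : Nat) → λ (l : Vec Nat b) → Nat) 0 (λ (η : Nat) → λ (i : Nat) → λ (o : Vec Nat η) → λ (σ : Nat) → σ) 0 (vnil Nat)) (λ (v : Nat) → λ (κ : Nat) → succ κ) 0
  ~> elimVec Nat (λ (h : Nat) → λ (δ : Vec Nat h) → Nat) 0 (λ (ρ : Nat) → λ (b : Nat) → λ (l : Vec Nat ρ) → λ (η : Nat) → η) 0 (vnil Nat)
  ~> 0
type:
  Nat


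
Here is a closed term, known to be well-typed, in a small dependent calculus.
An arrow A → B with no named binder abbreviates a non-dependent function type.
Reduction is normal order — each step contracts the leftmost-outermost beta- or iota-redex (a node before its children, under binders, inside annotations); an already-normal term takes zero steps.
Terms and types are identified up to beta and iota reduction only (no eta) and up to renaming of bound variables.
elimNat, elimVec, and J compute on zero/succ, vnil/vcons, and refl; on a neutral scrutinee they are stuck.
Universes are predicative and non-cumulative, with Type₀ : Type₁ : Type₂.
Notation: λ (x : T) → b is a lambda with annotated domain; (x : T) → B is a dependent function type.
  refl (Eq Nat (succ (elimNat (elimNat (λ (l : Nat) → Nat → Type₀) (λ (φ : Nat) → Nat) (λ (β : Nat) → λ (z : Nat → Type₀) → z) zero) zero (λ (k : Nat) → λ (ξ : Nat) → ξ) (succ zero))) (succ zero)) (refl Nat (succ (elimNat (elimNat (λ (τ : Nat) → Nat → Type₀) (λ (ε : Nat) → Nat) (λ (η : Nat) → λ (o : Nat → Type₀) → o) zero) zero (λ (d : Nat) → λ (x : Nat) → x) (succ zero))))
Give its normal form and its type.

normal form:
  refl (Eq Nat (succ zero) (succ zero)) (refl Nat (succ zero))
inferred type:
  Eq (Eq Nat (succ zero) (succ zero)) (refl Nat (succ zero)) (refl Nat (succ zero))


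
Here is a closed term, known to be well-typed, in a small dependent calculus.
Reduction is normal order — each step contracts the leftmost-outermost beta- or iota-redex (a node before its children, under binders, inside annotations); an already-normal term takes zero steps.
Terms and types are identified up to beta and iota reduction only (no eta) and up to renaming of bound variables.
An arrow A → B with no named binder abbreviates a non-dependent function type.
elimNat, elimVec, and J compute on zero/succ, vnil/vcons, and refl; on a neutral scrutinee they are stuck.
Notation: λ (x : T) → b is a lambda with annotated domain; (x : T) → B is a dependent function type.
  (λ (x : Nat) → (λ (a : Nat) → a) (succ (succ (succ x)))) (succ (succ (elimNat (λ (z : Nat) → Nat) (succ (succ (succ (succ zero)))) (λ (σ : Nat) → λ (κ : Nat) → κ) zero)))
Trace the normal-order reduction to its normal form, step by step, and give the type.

normal-order reduction:
  (λ (x : Nat) → (λ (a : Nat) → a) (succ (succ (succ x)))) (succ (succ (elimNat (λ (z : Nat) → Nat) (succ (succ (succ (succ zero)))) (λ (σ : Nat) → λ (κ : Nat) → κ) zero)))
  ~> (λ (x : Nat) → x) (succ (succ (succ (succ (succ (elimNat (λ (a : Nat) → Nat) (succ (succ (succ (succ zero)))) (λ (z : Nat) → λ (σ : Nat) → σ) zero))))))
  ~> succ (succ (succ (succ (succ (elimNat (λ (x : Nat) → Nat) (succ (succ (succ (succ zero)))) (λ (a : Nat) → λ (z : Nat) → z) zero)))))
  ~> succ (succ (succ (succ (succ (succ (succ (succ (succ zero))))))))
inferred type:
  Nat


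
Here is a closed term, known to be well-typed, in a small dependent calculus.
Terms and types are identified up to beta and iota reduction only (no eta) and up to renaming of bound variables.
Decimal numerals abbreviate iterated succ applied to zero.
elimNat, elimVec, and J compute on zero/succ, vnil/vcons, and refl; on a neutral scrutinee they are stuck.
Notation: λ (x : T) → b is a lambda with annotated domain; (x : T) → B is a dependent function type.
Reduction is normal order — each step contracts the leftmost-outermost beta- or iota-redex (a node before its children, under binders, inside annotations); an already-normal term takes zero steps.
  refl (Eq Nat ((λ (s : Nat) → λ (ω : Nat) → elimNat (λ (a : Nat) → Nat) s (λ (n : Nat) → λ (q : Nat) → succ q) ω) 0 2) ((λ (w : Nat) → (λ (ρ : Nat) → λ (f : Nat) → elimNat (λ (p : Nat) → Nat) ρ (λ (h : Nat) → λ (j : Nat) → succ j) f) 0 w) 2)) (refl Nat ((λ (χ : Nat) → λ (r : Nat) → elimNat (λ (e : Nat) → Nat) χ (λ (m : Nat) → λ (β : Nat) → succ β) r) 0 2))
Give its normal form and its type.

resulting normal form:
  refl (Eq Nat 2 2) (refl Nat 2)
the term's type:
  Eq (Eq Nat 2 2) (refl Nat 2) (refl Nat 2)


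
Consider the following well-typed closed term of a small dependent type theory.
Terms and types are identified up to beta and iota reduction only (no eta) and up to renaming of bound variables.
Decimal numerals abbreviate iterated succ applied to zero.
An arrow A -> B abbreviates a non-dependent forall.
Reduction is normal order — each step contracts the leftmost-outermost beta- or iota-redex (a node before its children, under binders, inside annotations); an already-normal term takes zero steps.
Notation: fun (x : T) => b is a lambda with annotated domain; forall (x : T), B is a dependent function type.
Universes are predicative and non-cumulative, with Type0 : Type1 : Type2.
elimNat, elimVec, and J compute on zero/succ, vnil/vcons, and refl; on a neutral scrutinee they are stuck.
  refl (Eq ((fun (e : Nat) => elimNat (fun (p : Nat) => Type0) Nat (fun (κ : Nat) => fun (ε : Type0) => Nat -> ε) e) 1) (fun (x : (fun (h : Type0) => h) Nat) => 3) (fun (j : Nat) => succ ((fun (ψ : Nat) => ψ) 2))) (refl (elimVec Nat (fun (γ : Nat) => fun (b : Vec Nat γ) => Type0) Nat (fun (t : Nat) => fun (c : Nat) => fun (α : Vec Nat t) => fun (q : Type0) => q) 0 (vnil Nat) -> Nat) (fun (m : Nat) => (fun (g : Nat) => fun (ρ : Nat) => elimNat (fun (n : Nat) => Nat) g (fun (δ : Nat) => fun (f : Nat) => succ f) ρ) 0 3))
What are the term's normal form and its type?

resulting normal form:
  refl (Eq (Nat -> Nat) (fun (e : Nat) => 3) (fun (p : Nat) => 3)) (refl (Nat -> Nat) (fun (κ : Nat) => 3))
inferred type:
  Eq (Eq (Nat -> Nat) (fun (e : Nat) => 3) (fun (p : Nat) => 3)) (refl (Nat -> Nat) (fun (κ : Nat) => 3)) (refl (Nat -> Nat) (fun (ε : Nat) => 3))


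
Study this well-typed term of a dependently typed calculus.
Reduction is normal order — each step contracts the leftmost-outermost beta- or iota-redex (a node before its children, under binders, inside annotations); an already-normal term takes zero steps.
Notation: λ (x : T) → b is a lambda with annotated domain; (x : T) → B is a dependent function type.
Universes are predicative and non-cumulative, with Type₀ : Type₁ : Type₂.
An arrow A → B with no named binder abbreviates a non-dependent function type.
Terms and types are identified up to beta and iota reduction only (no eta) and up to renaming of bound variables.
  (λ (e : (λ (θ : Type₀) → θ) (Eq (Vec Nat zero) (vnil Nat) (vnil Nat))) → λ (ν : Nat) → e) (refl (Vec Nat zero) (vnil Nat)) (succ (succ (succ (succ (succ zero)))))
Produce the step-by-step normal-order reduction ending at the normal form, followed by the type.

reduction (normal order):
  (λ (e : (λ (θ : Type₀) → θ) (Eq (Vec Nat zero) (vnil Nat) (vnil Nat))) → λ (ν : Nat) → e) (refl (Vec Nat zero) (vnil Nat)) (succ (succ (succ (succ (succ zero)))))
  ~> (λ (e : Nat) → refl (Vec Nat zero) (vnil Nat)) (succ (succ (succ (succ (succ zero)))))
  ~> refl (Vec Nat zero) (vnil Nat)
inferred type:
  Eq (Vec Nat zero) (vnil Nat) (vnil Nat)


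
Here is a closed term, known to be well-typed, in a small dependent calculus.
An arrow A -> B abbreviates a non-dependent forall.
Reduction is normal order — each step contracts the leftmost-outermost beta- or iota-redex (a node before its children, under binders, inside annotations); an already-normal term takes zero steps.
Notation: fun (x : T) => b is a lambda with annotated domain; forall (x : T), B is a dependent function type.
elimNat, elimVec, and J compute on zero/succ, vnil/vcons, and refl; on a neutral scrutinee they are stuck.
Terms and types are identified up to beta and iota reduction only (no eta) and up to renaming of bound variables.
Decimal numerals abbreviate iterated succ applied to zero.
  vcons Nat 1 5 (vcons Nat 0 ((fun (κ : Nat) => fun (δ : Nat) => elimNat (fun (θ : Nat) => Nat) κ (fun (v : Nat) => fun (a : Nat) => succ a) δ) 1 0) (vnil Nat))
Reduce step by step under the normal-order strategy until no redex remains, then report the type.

normal-order reduction:
  vcons Nat 1 5 (vcons Nat 0 ((fun (κ : Nat) => fun (δ : Nat) => elimNat (fun (θ : Nat) => Nat) κ (fun (v : Nat) => fun (a : Nat) => succ a) δ) 1 0) (vnil Nat))
  ~> vcons Nat 1 5 (vcons Nat 0 ((fun (κ : Nat) => elimNat (fun (δ : Nat) => Nat) 1 (fun (θ : Nat) => fun (v : Nat) => succ v) κ) 0) (vnil Nat))
  ~> vcons Nat 1 5 (vcons Nat 0 (elimNat (fun (κ : Nat) => Nat) 1 (fun (δ : Nat) => fun (θ : Nat) => succ θ) 0) (vnil Nat))
  ~> vcons Nat 1 5 (vcons Nat 0 1 (vnil Nat))
the term's type:
  Vec Nat 2


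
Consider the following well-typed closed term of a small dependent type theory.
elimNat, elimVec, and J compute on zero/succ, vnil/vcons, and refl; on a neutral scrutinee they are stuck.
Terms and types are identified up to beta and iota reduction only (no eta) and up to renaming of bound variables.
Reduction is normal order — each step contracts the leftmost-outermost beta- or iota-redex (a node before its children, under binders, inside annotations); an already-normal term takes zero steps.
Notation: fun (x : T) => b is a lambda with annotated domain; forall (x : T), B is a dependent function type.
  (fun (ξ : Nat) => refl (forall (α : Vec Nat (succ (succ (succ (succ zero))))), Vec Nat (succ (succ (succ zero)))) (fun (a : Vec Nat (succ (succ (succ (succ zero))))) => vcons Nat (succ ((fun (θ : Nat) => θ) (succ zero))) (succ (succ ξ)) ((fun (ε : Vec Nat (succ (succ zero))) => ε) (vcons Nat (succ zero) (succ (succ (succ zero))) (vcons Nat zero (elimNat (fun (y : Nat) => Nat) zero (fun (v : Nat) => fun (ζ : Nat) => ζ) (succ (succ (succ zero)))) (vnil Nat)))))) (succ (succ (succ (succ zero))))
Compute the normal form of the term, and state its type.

resulting normal form:
  refl (forall (ξ : Vec Nat (succ (succ (succ (succ zero))))), Vec Nat (succ (succ (succ zero)))) (fun (α : Vec Nat (succ (succ (succ (succ zero))))) => vcons Nat (succ (succ zero)) (succ (succ (succ (succ (succ (succ zero)))))) (vcons Nat (succ zero) (succ (succ (succ zero))) (vcons Nat zero zero (vnil Nat))))
the term's type:
  Eq (forall (ξ : Vec Nat (succ (succ (succ (succ zero))))), Vec Nat (succ (succ (succ zero)))) (fun (α : Vec Nat (succ (succ (succ (succ zero))))) => vcons Nat (succ (succ zero)) (succ (succ (succ (succ (succ (succ zero)))))) (vcons Nat (succ zero) (succ (succ (succ zero))) (vcons Nat zero zero (vnil Nat)))) (fun (a : Vec Nat (succ (succ (succ (succ zero))))) => vcons Nat (succ (succ zero)) (succ (succ (succ (succ (succ (succ zero)))))) (vcons Nat (succ zero) (succ (succ (succ zero))) (vcons Nat zero zero (vnil Nat))))


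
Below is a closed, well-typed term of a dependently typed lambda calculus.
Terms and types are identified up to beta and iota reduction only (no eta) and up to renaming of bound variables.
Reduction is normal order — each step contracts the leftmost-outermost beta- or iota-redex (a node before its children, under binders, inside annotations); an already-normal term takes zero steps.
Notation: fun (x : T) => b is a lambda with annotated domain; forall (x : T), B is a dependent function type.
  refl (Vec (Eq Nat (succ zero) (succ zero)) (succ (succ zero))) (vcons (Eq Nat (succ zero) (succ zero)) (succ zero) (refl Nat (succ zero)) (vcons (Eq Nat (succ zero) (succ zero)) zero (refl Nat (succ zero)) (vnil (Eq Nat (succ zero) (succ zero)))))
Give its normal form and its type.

reduced normal form:
  refl (Vec (Eq Nat (succ zero) (succ zero)) (succ (succ zero))) (vcons (Eq Nat (succ zero) (succ zero)) (succ zero) (refl Nat (succ zero)) (vcons (Eq Nat (succ zero) (succ zero)) zero (refl Nat (succ zero)) (vnil (Eq Nat (succ zero) (succ zero)))))
type:
  Eq (Vec (Eq Nat (succ zero) (succ zero)) (succ (succ zero))) (vcons (Eq Nat (succ zero) (succ zero)) (succ zero) (refl Nat (succ zero)) (vcons (Eq Nat (succ zero) (succ zero)) zero (refl Nat (succ zero)) (vnil (Eq Nat (succ zero) (succ zero))))) (vcons (Eq Nat (succ zero) (succ zero)) (succ zero) (refl Nat (succ zero)) (vcons (Eq Nat (succ zero) (succ zero)) zero (refl Nat (succ zero)) (vnil (Eq Nat (succ zero) (succ zero)))))
observation: the term is already in normal form.


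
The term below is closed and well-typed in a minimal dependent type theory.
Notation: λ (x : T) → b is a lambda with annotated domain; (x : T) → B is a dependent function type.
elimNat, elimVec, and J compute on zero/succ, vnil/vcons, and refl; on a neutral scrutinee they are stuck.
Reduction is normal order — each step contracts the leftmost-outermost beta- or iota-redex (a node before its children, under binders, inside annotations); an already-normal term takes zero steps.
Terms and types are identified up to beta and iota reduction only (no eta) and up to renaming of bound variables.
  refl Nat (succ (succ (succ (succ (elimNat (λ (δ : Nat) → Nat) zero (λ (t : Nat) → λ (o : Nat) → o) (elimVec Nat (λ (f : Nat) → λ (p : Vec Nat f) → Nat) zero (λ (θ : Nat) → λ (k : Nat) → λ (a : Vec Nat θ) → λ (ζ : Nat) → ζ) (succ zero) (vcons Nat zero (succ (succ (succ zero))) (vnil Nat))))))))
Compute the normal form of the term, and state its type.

resulting normal form:
  refl Nat (succ (succ (succ (succ zero))))
the term's type:
  Eq Nat (succ (succ (succ (succ zero)))) (succ (succ (succ (succ zero))))
observation: reduction starts at an elimVec iota-redex, and 7 normal-order steps reach the normal form.


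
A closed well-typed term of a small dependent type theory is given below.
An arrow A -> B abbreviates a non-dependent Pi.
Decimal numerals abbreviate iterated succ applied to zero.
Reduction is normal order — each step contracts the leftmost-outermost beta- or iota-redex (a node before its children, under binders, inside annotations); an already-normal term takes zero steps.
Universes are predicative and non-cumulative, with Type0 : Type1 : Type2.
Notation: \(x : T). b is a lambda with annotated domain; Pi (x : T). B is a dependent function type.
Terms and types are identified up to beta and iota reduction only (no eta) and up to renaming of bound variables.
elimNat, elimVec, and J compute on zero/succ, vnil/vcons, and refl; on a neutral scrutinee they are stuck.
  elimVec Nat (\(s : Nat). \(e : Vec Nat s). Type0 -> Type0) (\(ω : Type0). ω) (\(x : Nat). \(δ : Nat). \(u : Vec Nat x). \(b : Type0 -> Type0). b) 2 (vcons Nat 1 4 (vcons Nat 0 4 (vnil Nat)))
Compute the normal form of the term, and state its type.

normal form:
  \(s : Type0). s
type:
  Type0 -> Type0


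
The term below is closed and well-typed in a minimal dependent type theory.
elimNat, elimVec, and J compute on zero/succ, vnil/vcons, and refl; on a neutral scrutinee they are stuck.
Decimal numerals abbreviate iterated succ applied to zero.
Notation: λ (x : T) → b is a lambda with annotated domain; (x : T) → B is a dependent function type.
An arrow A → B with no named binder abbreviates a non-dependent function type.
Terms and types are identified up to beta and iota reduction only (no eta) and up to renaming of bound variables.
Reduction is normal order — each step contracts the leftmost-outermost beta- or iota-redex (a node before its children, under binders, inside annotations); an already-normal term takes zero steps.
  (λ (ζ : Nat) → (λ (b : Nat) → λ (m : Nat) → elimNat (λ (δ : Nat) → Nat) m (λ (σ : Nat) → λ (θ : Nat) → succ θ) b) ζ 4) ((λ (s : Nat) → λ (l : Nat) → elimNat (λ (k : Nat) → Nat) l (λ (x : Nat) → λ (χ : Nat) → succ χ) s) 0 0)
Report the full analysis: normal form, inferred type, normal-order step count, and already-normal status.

reduced normal form:
  4
the term's type:
  Nat
reduction steps (normal order): 7
term was already normal: no
first redex: a beta-redex


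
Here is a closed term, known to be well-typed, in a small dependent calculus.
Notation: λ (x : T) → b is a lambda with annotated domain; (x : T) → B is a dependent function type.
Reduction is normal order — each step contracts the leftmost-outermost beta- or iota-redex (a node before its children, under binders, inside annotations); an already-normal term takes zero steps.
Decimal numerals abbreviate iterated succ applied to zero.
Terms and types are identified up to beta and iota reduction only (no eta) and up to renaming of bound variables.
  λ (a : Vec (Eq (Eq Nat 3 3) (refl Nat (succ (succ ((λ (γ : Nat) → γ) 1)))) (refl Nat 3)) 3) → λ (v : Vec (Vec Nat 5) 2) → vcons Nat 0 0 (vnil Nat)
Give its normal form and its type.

reduced normal form:
  λ (a : Vec (Eq (Eq Nat 3 3) (refl Nat 3) (refl Nat 3)) 3) → λ (γ : Vec (Vec Nat 5) 2) → vcons Nat 0 0 (vnil Nat)
type:
  (a : Vec (Eq (Eq Nat 3 3) (refl Nat 3) (refl Nat 3)) 3) → (γ : Vec (Vec Nat 5) 2) → Vec Nat 1


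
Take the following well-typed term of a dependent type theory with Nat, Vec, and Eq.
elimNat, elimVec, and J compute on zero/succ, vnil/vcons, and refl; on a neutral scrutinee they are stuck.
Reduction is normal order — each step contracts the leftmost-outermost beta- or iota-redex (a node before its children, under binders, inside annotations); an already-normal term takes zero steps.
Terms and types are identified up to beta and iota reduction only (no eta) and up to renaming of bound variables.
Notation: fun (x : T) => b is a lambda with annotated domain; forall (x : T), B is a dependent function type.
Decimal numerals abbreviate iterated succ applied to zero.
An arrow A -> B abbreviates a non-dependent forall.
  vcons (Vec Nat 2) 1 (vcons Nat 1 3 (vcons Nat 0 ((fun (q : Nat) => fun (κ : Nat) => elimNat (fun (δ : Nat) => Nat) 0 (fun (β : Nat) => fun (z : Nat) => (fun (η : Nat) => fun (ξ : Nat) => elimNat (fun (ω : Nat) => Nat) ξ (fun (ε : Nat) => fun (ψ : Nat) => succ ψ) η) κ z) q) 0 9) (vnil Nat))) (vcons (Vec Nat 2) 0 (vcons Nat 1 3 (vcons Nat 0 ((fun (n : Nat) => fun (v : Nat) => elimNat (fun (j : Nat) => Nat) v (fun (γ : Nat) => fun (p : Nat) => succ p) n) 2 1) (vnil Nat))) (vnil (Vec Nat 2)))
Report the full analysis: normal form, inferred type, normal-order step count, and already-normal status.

resulting normal form:
  vcons (Vec Nat 2) 1 (vcons Nat 1 3 (vcons Nat 0 0 (vnil Nat))) (vcons (Vec Nat 2) 0 (vcons Nat 1 3 (vcons Nat 0 3 (vnil Nat))) (vnil (Vec Nat 2)))
the term's type:
  Vec (Vec Nat 2) 2
steps to reach normal form (normal order): 12
already normal: no
first redex: a beta-redex


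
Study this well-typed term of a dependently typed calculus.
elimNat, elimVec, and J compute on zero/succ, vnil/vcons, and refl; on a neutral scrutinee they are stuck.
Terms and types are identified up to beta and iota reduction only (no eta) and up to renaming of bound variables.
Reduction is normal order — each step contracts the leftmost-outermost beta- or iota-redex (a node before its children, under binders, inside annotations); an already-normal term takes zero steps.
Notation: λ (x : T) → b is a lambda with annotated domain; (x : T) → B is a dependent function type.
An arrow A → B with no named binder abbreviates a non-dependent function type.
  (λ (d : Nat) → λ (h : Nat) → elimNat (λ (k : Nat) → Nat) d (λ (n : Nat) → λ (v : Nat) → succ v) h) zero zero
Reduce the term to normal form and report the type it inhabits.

reduced normal form:
  zero
the term's type:
  Nat
observation: reduction starts at a beta-redex, and 3 normal-order steps reach the normal form.


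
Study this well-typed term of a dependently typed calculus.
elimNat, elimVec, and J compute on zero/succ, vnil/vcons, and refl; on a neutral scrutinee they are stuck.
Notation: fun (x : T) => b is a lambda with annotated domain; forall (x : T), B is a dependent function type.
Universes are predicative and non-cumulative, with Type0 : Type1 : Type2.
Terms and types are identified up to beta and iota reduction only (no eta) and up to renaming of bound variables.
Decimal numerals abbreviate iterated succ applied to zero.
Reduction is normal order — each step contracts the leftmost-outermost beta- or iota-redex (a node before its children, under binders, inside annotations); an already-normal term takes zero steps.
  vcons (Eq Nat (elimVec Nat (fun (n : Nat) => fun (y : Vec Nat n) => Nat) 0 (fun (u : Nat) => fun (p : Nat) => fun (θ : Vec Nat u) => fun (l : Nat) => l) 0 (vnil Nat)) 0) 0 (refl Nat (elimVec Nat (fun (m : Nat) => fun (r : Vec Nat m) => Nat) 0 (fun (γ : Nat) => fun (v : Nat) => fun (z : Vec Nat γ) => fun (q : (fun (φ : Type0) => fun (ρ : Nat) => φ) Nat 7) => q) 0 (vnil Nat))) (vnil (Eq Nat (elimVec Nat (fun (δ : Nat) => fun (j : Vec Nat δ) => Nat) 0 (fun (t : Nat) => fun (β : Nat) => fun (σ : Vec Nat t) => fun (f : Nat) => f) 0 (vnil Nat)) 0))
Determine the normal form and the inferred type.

resulting normal form:
  vcons (Eq Nat 0 0) 0 (refl Nat 0) (vnil (Eq Nat 0 0))
type:
  Vec (Eq Nat 0 0) 1
observation: contracting an elimVec iota-redex first, the term normalizes in 3 steps.


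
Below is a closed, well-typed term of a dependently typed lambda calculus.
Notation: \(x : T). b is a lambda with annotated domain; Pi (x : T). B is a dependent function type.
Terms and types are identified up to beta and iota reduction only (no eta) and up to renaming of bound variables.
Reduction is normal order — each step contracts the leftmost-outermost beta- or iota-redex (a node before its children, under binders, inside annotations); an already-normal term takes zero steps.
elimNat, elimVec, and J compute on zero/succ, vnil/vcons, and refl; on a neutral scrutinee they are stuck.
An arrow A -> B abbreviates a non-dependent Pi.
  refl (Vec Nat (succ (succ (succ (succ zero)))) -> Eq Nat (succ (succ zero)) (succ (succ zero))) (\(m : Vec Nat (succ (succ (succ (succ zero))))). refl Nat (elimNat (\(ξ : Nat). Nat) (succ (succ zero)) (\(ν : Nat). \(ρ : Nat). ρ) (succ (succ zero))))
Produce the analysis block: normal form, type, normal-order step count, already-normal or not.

reduced normal form:
  refl (Vec Nat (succ (succ (succ (succ zero)))) -> Eq Nat (succ (succ zero)) (succ (succ zero))) (\(m : Vec Nat (succ (succ (succ (succ zero))))). refl Nat (succ (succ zero)))
inferred type:
  Eq (Vec Nat (succ (succ (succ (succ zero)))) -> Eq Nat (succ (succ zero)) (succ (succ zero))) (\(m : Vec Nat (succ (succ (succ (succ zero))))). refl Nat (succ (succ zero))) (\(ξ : Vec Nat (succ (succ (succ (succ zero))))). refl Nat (succ (succ zero)))
reduction steps (normal order): 7
already normal: no
first redex: an elimNat iota-redex


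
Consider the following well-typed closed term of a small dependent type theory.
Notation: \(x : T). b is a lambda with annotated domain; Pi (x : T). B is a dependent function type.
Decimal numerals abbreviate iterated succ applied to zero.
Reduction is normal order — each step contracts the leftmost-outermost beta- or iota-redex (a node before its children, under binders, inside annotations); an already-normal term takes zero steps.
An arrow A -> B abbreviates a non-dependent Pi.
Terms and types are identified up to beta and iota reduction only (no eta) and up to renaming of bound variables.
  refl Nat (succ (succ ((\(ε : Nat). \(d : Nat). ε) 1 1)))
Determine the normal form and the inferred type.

resulting normal form:
  refl Nat 3
the term's type:
  Eq Nat 3 3
observation: 2 normal-order steps normalize the term, beginning with a beta-redex.


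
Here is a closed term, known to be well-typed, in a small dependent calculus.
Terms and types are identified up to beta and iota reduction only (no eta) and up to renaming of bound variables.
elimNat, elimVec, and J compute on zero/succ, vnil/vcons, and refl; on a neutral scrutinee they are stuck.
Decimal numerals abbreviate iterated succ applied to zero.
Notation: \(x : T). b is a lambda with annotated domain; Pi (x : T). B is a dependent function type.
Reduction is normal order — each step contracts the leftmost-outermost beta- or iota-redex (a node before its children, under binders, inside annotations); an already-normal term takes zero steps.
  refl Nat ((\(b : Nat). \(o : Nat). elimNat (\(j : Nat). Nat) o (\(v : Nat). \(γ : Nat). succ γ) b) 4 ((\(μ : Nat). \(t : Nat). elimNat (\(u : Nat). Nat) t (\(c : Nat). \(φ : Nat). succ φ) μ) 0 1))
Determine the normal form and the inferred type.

reduced normal form:
  refl Nat 5
type:
  Eq Nat 5 5


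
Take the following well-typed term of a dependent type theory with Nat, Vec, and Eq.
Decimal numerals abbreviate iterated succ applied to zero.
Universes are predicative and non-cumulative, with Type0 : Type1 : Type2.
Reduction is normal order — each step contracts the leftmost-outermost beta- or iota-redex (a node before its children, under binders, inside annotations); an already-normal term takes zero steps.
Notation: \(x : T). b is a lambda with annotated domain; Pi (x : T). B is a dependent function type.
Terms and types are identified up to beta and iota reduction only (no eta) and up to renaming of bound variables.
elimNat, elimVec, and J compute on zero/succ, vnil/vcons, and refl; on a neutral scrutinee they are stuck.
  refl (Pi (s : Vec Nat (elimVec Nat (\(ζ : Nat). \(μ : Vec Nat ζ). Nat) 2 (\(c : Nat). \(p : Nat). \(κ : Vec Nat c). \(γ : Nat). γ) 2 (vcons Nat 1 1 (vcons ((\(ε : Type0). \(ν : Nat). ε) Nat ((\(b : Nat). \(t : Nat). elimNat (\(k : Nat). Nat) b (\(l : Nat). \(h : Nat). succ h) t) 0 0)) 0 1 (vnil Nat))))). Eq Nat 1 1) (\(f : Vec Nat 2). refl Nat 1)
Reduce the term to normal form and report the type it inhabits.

reduced normal form:
  refl (Pi (s : Vec Nat 2). Eq Nat 1 1) (\(ζ : Vec Nat 2). refl Nat 1)
type:
  Eq (Pi (s : Vec Nat 2). Eq Nat 1 1) (\(ζ : Vec Nat 2). refl Nat 1) (\(μ : Vec Nat 2). refl Nat 1)


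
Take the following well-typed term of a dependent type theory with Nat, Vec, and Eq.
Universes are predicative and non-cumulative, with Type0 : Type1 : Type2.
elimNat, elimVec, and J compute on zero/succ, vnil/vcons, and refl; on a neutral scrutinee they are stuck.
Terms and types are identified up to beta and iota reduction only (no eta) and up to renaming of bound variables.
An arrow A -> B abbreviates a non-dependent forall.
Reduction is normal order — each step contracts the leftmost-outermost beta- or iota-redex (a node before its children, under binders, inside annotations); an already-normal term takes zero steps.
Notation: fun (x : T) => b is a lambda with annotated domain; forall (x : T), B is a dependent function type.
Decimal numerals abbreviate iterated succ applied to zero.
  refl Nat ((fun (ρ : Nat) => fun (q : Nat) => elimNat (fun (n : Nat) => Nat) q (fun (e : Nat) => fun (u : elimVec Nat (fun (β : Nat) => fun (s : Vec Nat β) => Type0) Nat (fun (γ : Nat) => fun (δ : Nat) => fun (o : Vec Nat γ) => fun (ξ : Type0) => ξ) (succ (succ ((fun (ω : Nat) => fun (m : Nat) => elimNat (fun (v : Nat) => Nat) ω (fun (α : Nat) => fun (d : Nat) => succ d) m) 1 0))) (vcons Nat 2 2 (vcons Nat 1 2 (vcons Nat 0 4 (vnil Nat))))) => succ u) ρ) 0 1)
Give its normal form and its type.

resulting normal form:
  refl Nat 1
type:
  Eq Nat 1 1


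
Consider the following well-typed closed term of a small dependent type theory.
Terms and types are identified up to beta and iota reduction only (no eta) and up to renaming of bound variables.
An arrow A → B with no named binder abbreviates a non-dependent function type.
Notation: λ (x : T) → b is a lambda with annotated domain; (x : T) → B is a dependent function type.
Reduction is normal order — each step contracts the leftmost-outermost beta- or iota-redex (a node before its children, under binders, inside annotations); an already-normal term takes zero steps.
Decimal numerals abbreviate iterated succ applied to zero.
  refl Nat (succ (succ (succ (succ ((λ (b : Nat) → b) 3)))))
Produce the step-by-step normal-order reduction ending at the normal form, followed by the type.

normal-order reduction sequence:
  refl Nat (succ (succ (succ (succ ((λ (b : Nat) → b) 3)))))
  ~> refl Nat 7
inferred type:
  Eq Nat 7 7


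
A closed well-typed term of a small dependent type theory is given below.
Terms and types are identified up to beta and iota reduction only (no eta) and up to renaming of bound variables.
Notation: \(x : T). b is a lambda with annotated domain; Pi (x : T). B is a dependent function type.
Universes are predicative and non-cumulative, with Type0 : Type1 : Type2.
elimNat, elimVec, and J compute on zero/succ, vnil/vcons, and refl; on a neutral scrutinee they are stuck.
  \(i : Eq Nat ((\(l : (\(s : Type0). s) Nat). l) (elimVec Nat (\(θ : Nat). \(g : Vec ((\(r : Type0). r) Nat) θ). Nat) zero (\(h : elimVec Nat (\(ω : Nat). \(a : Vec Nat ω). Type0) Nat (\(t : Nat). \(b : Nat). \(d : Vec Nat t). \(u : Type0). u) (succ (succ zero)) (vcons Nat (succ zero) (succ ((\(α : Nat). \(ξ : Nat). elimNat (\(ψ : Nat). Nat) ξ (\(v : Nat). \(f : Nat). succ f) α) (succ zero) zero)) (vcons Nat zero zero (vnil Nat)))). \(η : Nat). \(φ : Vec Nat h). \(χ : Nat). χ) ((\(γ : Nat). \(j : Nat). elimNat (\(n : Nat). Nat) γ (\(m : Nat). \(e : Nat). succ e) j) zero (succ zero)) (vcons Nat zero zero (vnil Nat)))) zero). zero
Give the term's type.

inferred type:
  Pi (i : Eq Nat zero zero). Nat


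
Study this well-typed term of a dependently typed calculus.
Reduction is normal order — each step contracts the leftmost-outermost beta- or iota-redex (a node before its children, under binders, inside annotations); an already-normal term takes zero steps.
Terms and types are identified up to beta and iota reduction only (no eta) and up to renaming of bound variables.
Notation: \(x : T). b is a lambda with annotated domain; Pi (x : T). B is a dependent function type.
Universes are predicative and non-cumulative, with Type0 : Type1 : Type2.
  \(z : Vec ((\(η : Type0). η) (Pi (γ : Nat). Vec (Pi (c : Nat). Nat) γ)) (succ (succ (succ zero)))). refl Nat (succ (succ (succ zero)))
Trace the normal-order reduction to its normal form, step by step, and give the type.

reduction (normal order):
  \(z : Vec ((\(η : Type0). η) (Pi (γ : Nat). Vec (Pi (c : Nat). Nat) γ)) (succ (succ (succ zero)))). refl Nat (succ (succ (succ zero)))
  ~> \(z : Vec (Pi (η : Nat). Vec (Pi (γ : Nat). Nat) η) (succ (succ (succ zero)))). refl Nat (succ (succ (succ zero)))
the term's type:
  Pi (z : Vec (Pi (η : Nat). Vec (Pi (γ : Nat). Nat) η) (succ (succ (succ zero)))). Eq Nat (succ (succ (succ zero))) (succ (succ (succ zero)))


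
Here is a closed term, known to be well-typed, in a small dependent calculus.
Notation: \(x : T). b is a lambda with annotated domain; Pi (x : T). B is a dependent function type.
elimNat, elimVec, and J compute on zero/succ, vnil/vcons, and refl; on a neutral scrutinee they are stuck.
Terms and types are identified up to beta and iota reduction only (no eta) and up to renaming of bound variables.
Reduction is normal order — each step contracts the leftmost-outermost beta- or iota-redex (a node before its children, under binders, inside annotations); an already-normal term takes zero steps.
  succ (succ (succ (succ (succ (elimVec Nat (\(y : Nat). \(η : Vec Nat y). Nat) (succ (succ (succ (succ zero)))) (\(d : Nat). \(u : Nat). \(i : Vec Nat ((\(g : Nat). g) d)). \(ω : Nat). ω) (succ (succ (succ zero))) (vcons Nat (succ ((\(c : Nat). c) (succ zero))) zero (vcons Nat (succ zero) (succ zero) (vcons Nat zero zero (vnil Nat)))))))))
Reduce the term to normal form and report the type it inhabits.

normal form:
  succ (succ (succ (succ (succ (succ (succ (succ (succ zero))))))))
type:
  Nat


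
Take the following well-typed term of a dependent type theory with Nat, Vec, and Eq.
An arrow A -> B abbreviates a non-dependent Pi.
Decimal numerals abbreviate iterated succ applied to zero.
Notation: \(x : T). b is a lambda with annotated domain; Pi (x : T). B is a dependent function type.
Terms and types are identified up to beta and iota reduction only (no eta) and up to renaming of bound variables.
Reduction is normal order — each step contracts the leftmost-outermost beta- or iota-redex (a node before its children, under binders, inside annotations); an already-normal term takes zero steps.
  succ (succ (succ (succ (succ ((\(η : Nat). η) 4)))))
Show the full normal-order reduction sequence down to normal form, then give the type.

normal-order reduction:
  succ (succ (succ (succ (succ ((\(η : Nat). η) 4)))))
  ~> 9
the term's type:
  Nat
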